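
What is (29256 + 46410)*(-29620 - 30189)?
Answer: -4525507794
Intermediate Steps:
(29256 + 46410)*(-29620 - 30189) = 75666*(-59809) = -4525507794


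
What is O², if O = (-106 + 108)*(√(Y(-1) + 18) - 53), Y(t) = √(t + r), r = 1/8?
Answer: (106 - √(72 + I*√14))² ≈ 9508.5 - 42.98*I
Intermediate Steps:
r = ⅛ ≈ 0.12500
Y(t) = √(⅛ + t) (Y(t) = √(t + ⅛) = √(⅛ + t))
O = -106 + 2*√(18 + I*√14/4) (O = (-106 + 108)*(√(√(2 + 16*(-1))/4 + 18) - 53) = 2*(√(√(2 - 16)/4 + 18) - 53) = 2*(√(√(-14)/4 + 18) - 53) = 2*(√((I*√14)/4 + 18) - 53) = 2*(√(I*√14/4 + 18) - 53) = 2*(√(18 + I*√14/4) - 53) = 2*(-53 + √(18 + I*√14/4)) = -106 + 2*√(18 + I*√14/4) ≈ -97.512 + 0.2204*I)
O² = (-106 + √(72 + I*√14))²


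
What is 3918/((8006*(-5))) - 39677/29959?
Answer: -852824836/599629385 ≈ -1.4223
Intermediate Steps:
3918/((8006*(-5))) - 39677/29959 = 3918/(-40030) - 39677*1/29959 = 3918*(-1/40030) - 39677/29959 = -1959/20015 - 39677/29959 = -852824836/599629385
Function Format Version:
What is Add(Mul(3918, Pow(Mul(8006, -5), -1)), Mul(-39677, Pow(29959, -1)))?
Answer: Rational(-852824836, 599629385) ≈ -1.4223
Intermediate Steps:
Add(Mul(3918, Pow(Mul(8006, -5), -1)), Mul(-39677, Pow(29959, -1))) = Add(Mul(3918, Pow(-40030, -1)), Mul(-39677, Rational(1, 29959))) = Add(Mul(3918, Rational(-1, 40030)), Rational(-39677, 29959)) = Add(Rational(-1959, 20015), Rational(-39677, 29959)) = Rational(-852824836, 599629385)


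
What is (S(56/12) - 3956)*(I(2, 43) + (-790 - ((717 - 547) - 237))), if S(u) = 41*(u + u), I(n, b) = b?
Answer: 7289600/3 ≈ 2.4299e+6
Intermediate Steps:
S(u) = 82*u (S(u) = 41*(2*u) = 82*u)
(S(56/12) - 3956)*(I(2, 43) + (-790 - ((717 - 547) - 237))) = (82*(56/12) - 3956)*(43 + (-790 - ((717 - 547) - 237))) = (82*(56*(1/12)) - 3956)*(43 + (-790 - (170 - 237))) = (82*(14/3) - 3956)*(43 + (-790 - 1*(-67))) = (1148/3 - 3956)*(43 + (-790 + 67)) = -10720*(43 - 723)/3 = -10720/3*(-680) = 7289600/3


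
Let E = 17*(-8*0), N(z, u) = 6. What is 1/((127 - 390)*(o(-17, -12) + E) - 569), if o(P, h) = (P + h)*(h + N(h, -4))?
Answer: -1/46331 ≈ -2.1584e-5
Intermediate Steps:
o(P, h) = (6 + h)*(P + h) (o(P, h) = (P + h)*(h + 6) = (P + h)*(6 + h) = (6 + h)*(P + h))
E = 0 (E = 17*0 = 0)
1/((127 - 390)*(o(-17, -12) + E) - 569) = 1/((127 - 390)*(((-12)² + 6*(-17) + 6*(-12) - 17*(-12)) + 0) - 569) = 1/(-263*((144 - 102 - 72 + 204) + 0) - 569) = 1/(-263*(174 + 0) - 569) = 1/(-263*174 - 569) = 1/(-45762 - 569) = 1/(-46331) = -1/46331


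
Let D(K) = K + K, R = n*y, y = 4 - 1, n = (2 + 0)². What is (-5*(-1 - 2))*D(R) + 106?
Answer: 466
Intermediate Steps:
n = 4 (n = 2² = 4)
y = 3
R = 12 (R = 4*3 = 12)
D(K) = 2*K
(-5*(-1 - 2))*D(R) + 106 = (-5*(-1 - 2))*(2*12) + 106 = -5*(-3)*24 + 106 = 15*24 + 106 = 360 + 106 = 466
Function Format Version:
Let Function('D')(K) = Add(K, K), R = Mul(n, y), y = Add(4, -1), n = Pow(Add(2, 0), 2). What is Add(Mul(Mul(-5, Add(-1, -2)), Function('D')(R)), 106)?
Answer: 466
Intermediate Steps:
n = 4 (n = Pow(2, 2) = 4)
y = 3
R = 12 (R = Mul(4, 3) = 12)
Function('D')(K) = Mul(2, K)
Add(Mul(Mul(-5, Add(-1, -2)), Function('D')(R)), 106) = Add(Mul(Mul(-5, Add(-1, -2)), Mul(2, 12)), 106) = Add(Mul(Mul(-5, -3), 24), 106) = Add(Mul(15, 24), 106) = Add(360, 106) = 466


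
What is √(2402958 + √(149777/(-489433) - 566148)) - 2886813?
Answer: -2886813 + √(575615760682284462 + 489433*I*√135617804318480813)/489433 ≈ -2.8853e+6 + 0.2427*I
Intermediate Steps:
√(2402958 + √(149777/(-489433) - 566148)) - 2886813 = √(2402958 + √(149777*(-1/489433) - 566148)) - 2886813 = √(2402958 + √(-149777/489433 - 566148)) - 2886813 = √(2402958 + √(-277091663861/489433)) - 2886813 = √(2402958 + I*√135617804318480813/489433) - 2886813 = -2886813 + √(2402958 + I*√135617804318480813/489433)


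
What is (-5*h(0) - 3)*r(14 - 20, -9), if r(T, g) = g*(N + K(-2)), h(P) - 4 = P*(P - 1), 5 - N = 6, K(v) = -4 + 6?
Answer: 207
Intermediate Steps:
K(v) = 2
N = -1 (N = 5 - 1*6 = 5 - 6 = -1)
h(P) = 4 + P*(-1 + P) (h(P) = 4 + P*(P - 1) = 4 + P*(-1 + P))
r(T, g) = g (r(T, g) = g*(-1 + 2) = g*1 = g)
(-5*h(0) - 3)*r(14 - 20, -9) = (-5*(4 + 0² - 1*0) - 3)*(-9) = (-5*(4 + 0 + 0) - 3)*(-9) = (-5*4 - 3)*(-9) = (-20 - 3)*(-9) = -23*(-9) = 207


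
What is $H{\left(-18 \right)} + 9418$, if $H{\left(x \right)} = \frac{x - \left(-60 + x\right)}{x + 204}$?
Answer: $\frac{291968}{31} \approx 9418.3$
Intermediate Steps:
$H{\left(x \right)} = \frac{60}{204 + x}$
$H{\left(-18 \right)} + 9418 = \frac{60}{204 - 18} + 9418 = \frac{60}{186} + 9418 = 60 \cdot \frac{1}{186} + 9418 = \frac{10}{31} + 9418 = \frac{291968}{31}$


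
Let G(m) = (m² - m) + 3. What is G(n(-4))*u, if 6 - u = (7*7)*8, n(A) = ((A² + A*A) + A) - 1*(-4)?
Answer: -384070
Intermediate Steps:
n(A) = 4 + A + 2*A² (n(A) = ((A² + A²) + A) + 4 = (2*A² + A) + 4 = (A + 2*A²) + 4 = 4 + A + 2*A²)
G(m) = 3 + m² - m
u = -386 (u = 6 - 7*7*8 = 6 - 49*8 = 6 - 1*392 = 6 - 392 = -386)
G(n(-4))*u = (3 + (4 - 4 + 2*(-4)²)² - (4 - 4 + 2*(-4)²))*(-386) = (3 + (4 - 4 + 2*16)² - (4 - 4 + 2*16))*(-386) = (3 + (4 - 4 + 32)² - (4 - 4 + 32))*(-386) = (3 + 32² - 1*32)*(-386) = (3 + 1024 - 32)*(-386) = 995*(-386) = -384070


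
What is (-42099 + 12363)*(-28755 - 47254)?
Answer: 2260203624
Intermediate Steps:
(-42099 + 12363)*(-28755 - 47254) = -29736*(-76009) = 2260203624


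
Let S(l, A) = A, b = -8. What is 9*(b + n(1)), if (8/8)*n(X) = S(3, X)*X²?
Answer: -63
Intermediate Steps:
n(X) = X³ (n(X) = X*X² = X³)
9*(b + n(1)) = 9*(-8 + 1³) = 9*(-8 + 1) = 9*(-7) = -63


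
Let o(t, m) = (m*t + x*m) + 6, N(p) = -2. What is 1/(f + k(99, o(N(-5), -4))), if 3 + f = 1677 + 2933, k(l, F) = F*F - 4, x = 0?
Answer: 1/4799 ≈ 0.00020838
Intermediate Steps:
o(t, m) = 6 + m*t (o(t, m) = (m*t + 0*m) + 6 = (m*t + 0) + 6 = m*t + 6 = 6 + m*t)
k(l, F) = -4 + F**2 (k(l, F) = F**2 - 4 = -4 + F**2)
f = 4607 (f = -3 + (1677 + 2933) = -3 + 4610 = 4607)
1/(f + k(99, o(N(-5), -4))) = 1/(4607 + (-4 + (6 - 4*(-2))**2)) = 1/(4607 + (-4 + (6 + 8)**2)) = 1/(4607 + (-4 + 14**2)) = 1/(4607 + (-4 + 196)) = 1/(4607 + 192) = 1/4799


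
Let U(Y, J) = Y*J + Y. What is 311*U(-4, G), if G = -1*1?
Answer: 0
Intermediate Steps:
G = -1
U(Y, J) = Y + J*Y (U(Y, J) = J*Y + Y = Y + J*Y)
311*U(-4, G) = 311*(-4*(1 - 1)) = 311*(-4*0) = 311*0 = 0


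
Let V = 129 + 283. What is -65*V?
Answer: -26780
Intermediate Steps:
V = 412
-65*V = -65*412 = -26780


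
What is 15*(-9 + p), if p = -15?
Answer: -360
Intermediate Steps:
15*(-9 + p) = 15*(-9 - 15) = 15*(-24) = -360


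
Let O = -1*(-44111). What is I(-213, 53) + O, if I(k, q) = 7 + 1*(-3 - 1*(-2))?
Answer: 44117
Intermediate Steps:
O = 44111
I(k, q) = 6 (I(k, q) = 7 + 1*(-3 + 2) = 7 + 1*(-1) = 7 - 1 = 6)
I(-213, 53) + O = 6 + 44111 = 44117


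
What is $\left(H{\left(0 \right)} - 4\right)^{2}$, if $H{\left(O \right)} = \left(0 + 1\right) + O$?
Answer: $9$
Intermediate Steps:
$H{\left(O \right)} = 1 + O$
$\left(H{\left(0 \right)} - 4\right)^{2} = \left(\left(1 + 0\right) - 4\right)^{2} = \left(1 - 4\right)^{2} = \left(-3\right)^{2} = 9$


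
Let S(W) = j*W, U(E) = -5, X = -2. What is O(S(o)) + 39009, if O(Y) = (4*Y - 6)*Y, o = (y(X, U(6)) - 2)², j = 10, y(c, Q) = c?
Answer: 140449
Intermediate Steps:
o = 16 (o = (-2 - 2)² = (-4)² = 16)
S(W) = 10*W
O(Y) = Y*(-6 + 4*Y) (O(Y) = (-6 + 4*Y)*Y = Y*(-6 + 4*Y))
O(S(o)) + 39009 = 2*(10*16)*(-3 + 2*(10*16)) + 39009 = 2*160*(-3 + 2*160) + 39009 = 2*160*(-3 + 320) + 39009 = 2*160*317 + 39009 = 101440 + 39009 = 140449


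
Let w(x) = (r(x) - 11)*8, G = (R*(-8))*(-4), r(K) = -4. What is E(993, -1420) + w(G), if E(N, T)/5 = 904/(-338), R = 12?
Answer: -22540/169 ≈ -133.37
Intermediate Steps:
E(N, T) = -2260/169 (E(N, T) = 5*(904/(-338)) = 5*(904*(-1/338)) = 5*(-452/169) = -2260/169)
G = 384 (G = (12*(-8))*(-4) = -96*(-4) = 384)
w(x) = -120 (w(x) = (-4 - 11)*8 = -15*8 = -120)
E(993, -1420) + w(G) = -2260/169 - 120 = -22540/169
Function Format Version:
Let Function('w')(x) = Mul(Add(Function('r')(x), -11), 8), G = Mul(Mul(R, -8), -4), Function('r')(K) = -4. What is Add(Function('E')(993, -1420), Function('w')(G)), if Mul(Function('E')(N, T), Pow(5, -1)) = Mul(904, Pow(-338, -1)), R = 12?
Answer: Rational(-22540, 169) ≈ -133.37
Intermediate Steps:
Function('E')(N, T) = Rational(-2260, 169) (Function('E')(N, T) = Mul(5, Mul(904, Pow(-338, -1))) = Mul(5, Mul(904, Rational(-1, 338))) = Mul(5, Rational(-452, 169)) = Rational(-2260, 169))
G = 384 (G = Mul(Mul(12, -8), -4) = Mul(-96, -4) = 384)
Function('w')(x) = -120 (Function('w')(x) = Mul(Add(-4, -11), 8) = Mul(-15, 8) = -120)
Add(Function('E')(993, -1420), Function('w')(G)) = Add(Rational(-2260, 169), -120) = Rational(-22540, 169)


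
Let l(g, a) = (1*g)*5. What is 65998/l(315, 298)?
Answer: 65998/1575 ≈ 41.904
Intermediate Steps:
l(g, a) = 5*g (l(g, a) = g*5 = 5*g)
65998/l(315, 298) = 65998/((5*315)) = 65998/1575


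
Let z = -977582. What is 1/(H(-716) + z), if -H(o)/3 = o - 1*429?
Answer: -1/974147 ≈ -1.0265e-6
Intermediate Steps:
H(o) = 1287 - 3*o (H(o) = -3*(o - 1*429) = -3*(o - 429) = -3*(-429 + o) = 1287 - 3*o)
1/(H(-716) + z) = 1/((1287 - 3*(-716)) - 977582) = 1/((1287 + 2148) - 977582) = 1/(3435 - 977582) = 1/(-974147) = -1/974147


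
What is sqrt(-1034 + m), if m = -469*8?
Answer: I*sqrt(4786) ≈ 69.181*I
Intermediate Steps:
m = -3752
sqrt(-1034 + m) = sqrt(-1034 - 3752) = sqrt(-4786) = I*sqrt(4786)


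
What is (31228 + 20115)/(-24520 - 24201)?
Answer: -51343/48721 ≈ -1.0538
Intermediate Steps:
(31228 + 20115)/(-24520 - 24201) = 51343/(-48721) = 51343*(-1/48721) = -51343/48721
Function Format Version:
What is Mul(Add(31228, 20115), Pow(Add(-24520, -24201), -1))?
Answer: Rational(-51343, 48721) ≈ -1.0538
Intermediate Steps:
Mul(Add(31228, 20115), Pow(Add(-24520, -24201), -1)) = Mul(51343, Pow(-48721, -1)) = Mul(51343, Rational(-1, 48721)) = Rational(-51343, 48721)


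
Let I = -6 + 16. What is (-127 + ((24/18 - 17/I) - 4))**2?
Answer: 15531481/900 ≈ 17257.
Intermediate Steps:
I = 10
(-127 + ((24/18 - 17/I) - 4))**2 = (-127 + ((24/18 - 17/10) - 4))**2 = (-127 + ((24*(1/18) - 17*1/10) - 4))**2 = (-127 + ((4/3 - 17/10) - 4))**2 = (-127 + (-11/30 - 4))**2 = (-127 - 131/30)**2 = (-3941/30)**2 = 15531481/900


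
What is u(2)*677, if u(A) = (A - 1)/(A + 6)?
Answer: 677/8 ≈ 84.625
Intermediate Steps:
u(A) = (-1 + A)/(6 + A)
u(2)*677 = ((-1 + 2)/(6 + 2))*677 = (1/8)*677 = ((⅛)*1)*677 = (⅛)*677 = 677/8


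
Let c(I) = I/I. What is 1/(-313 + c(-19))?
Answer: -1/312 ≈ -0.0032051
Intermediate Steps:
c(I) = 1
1/(-313 + c(-19)) = 1/(-313 + 1) = 1/(-312) = -1/312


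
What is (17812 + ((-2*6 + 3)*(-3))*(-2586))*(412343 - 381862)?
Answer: -1585316810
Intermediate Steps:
(17812 + ((-2*6 + 3)*(-3))*(-2586))*(412343 - 381862) = (17812 + ((-12 + 3)*(-3))*(-2586))*30481 = (17812 - 9*(-3)*(-2586))*30481 = (17812 + 27*(-2586))*30481 = (17812 - 69822)*30481 = -52010*30481 = -1585316810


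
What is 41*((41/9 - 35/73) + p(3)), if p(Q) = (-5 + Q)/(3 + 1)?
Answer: 192659/1314 ≈ 146.62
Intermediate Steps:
p(Q) = -5/4 + Q/4 (p(Q) = (-5 + Q)/4 = (-5 + Q)*(1/4) = -5/4 + Q/4)
41*((41/9 - 35/73) + p(3)) = 41*((41/9 - 35/73) + (-5/4 + (1/4)*3)) = 41*((41*(1/9) - 35*1/73) + (-5/4 + 3/4)) = 41*((41/9 - 35/73) - 1/2) = 41*(2678/657 - 1/2) = 41*(4699/1314) = 192659/1314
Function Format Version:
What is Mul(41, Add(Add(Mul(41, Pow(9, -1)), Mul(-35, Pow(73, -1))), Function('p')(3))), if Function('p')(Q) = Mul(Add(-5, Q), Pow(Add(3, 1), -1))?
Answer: Rational(192659, 1314) ≈ 146.62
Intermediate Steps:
Function('p')(Q) = Add(Rational(-5, 4), Mul(Rational(1, 4), Q)) (Function('p')(Q) = Mul(Add(-5, Q), Pow(4, -1)) = Mul(Add(-5, Q), Rational(1, 4)) = Add(Rational(-5, 4), Mul(Rational(1, 4), Q)))
Mul(41, Add(Add(Mul(41, Pow(9, -1)), Mul(-35, Pow(73, -1))), Function('p')(3))) = Mul(41, Add(Add(Mul(41, Pow(9, -1)), Mul(-35, Pow(73, -1))), Add(Rational(-5, 4), Mul(Rational(1, 4), 3)))) = Mul(41, Add(Add(Mul(41, Rational(1, 9)), Mul(-35, Rational(1, 73))), Add(Rational(-5, 4), Rational(3, 4)))) = Mul(41, Add(Add(Rational(41, 9), Rational(-35, 73)), Rational(-1, 2))) = Mul(41, Add(Rational(2678, 657), Rational(-1, 2))) = Mul(41, Rational(4699, 1314)) = Rational(192659, 1314)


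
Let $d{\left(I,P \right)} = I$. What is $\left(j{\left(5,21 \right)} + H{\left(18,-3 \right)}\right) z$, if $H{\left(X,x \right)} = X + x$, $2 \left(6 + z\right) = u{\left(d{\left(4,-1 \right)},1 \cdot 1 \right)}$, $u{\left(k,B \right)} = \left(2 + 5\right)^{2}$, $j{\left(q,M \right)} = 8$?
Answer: $\frac{851}{2} \approx 425.5$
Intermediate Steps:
$u{\left(k,B \right)} = 49$ ($u{\left(k,B \right)} = 7^{2} = 49$)
$z = \frac{37}{2}$ ($z = -6 + \frac{1}{2} \cdot 49 = -6 + \frac{49}{2} = \frac{37}{2} \approx 18.5$)
$\left(j{\left(5,21 \right)} + H{\left(18,-3 \right)}\right) z = \left(8 + \left(18 - 3\right)\right) \frac{37}{2} = \left(8 + 15\right) \frac{37}{2} = 23 \cdot \frac{37}{2} = \frac{851}{2}$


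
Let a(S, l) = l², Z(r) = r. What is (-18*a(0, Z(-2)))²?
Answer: 5184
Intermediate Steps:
(-18*a(0, Z(-2)))² = (-18*(-2)²)² = (-18*4)² = (-72)² = 5184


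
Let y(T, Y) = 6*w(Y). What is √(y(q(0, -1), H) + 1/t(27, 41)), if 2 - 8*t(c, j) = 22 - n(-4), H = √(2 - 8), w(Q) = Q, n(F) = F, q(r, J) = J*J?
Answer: √(-3 + 54*I*√6)/3 ≈ 2.6802 + 2.7417*I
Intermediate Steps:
q(r, J) = J²
H = I*√6 (H = √(-6) = I*√6 ≈ 2.4495*I)
t(c, j) = -3 (t(c, j) = ¼ - (22 - 1*(-4))/8 = ¼ - (22 + 4)/8 = ¼ - ⅛*26 = ¼ - 13/4 = -3)
y(T, Y) = 6*Y
√(y(q(0, -1), H) + 1/t(27, 41)) = √(6*(I*√6) + 1/(-3)) = √(6*I*√6 - ⅓) = √(-⅓ + 6*I*√6)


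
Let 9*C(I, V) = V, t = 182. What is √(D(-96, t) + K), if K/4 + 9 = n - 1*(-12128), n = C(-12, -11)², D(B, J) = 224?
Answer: 4*√246574/9 ≈ 220.69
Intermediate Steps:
C(I, V) = V/9
n = 121/81 (n = ((⅑)*(-11))² = (-11/9)² = 121/81 ≈ 1.4938)
K = 3927040/81 (K = -36 + 4*(121/81 - 1*(-12128)) = -36 + 4*(121/81 + 12128) = -36 + 4*(982489/81) = -36 + 3929956/81 = 3927040/81 ≈ 48482.)
√(D(-96, t) + K) = √(224 + 3927040/81) = √(3945184/81) = 4*√246574/9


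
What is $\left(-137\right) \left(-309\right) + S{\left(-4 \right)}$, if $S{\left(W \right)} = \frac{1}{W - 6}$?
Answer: $\frac{423329}{10} \approx 42333.0$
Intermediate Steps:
$S{\left(W \right)} = \frac{1}{-6 + W}$
$\left(-137\right) \left(-309\right) + S{\left(-4 \right)} = \left(-137\right) \left(-309\right) + \frac{1}{-6 - 4} = 42333 + \frac{1}{-10} = 42333 - \frac{1}{10} = \frac{423329}{10}$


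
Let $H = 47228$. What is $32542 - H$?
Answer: $-14686$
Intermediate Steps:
$32542 - H = 32542 - 47228 = -14686$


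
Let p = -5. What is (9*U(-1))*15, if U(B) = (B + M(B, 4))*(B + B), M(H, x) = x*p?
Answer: 5670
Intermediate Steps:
M(H, x) = -5*x (M(H, x) = x*(-5) = -5*x)
U(B) = 2*B*(-20 + B) (U(B) = (B - 5*4)*(B + B) = (B - 20)*(2*B) = (-20 + B)*(2*B) = 2*B*(-20 + B))
(9*U(-1))*15 = (9*(2*(-1)*(-20 - 1)))*15 = (9*(2*(-1)*(-21)))*15 = (9*42)*15 = 378*15 = 5670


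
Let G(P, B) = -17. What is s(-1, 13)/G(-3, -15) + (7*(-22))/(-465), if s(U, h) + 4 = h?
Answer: -1567/7905 ≈ -0.19823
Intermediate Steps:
s(U, h) = -4 + h
s(-1, 13)/G(-3, -15) + (7*(-22))/(-465) = (-4 + 13)/(-17) + (7*(-22))/(-465) = 9*(-1/17) - 154*(-1/465) = -9/17 + 154/465 = -1567/7905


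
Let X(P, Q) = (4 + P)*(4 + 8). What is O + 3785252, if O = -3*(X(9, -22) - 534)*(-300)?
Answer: 3445052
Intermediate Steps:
X(P, Q) = 48 + 12*P (X(P, Q) = (4 + P)*12 = 48 + 12*P)
O = -340200 (O = -3*((48 + 12*9) - 534)*(-300) = -3*((48 + 108) - 534)*(-300) = -3*(156 - 534)*(-300) = -(-1134)*(-300) = -3*113400 = -340200)
O + 3785252 = -340200 + 3785252 = 3445052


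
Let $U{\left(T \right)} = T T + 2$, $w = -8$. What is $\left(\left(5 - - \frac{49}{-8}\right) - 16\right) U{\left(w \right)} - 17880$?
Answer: $- \frac{76041}{4} \approx -19010.0$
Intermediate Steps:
$U{\left(T \right)} = 2 + T^{2}$ ($U{\left(T \right)} = T^{2} + 2 = 2 + T^{2}$)
$\left(\left(5 - - \frac{49}{-8}\right) - 16\right) U{\left(w \right)} - 17880 = \left(\left(5 - - \frac{49}{-8}\right) - 16\right) \left(2 + \left(-8\right)^{2}\right) - 17880 = \left(\left(5 - \left(-49\right) \left(- \frac{1}{8}\right)\right) - 16\right) \left(2 + 64\right) - 17880 = \left(\left(5 - \frac{49}{8}\right) - 16\right) 66 - 17880 = \left(- \frac{9}{8} - 16\right) 66 - 17880 = \left(- \frac{137}{8}\right) 66 - 17880 = - \frac{4521}{4} - 17880 = - \frac{76041}{4}$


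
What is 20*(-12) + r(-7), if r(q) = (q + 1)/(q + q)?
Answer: -1677/7 ≈ -239.57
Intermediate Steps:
r(q) = (1 + q)/(2*q) (r(q) = (1 + q)/((2*q)) = (1 + q)*(1/(2*q)) = (1 + q)/(2*q))
20*(-12) + r(-7) = 20*(-12) + (½)*(1 - 7)/(-7) = -240 + (½)*(-⅐)*(-6) = -240 + 3/7 = -1677/7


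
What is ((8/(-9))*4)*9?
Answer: -32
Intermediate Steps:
((8/(-9))*4)*9 = ((8*(-⅑))*4)*9 = -8/9*4*9 = -32/9*9 = -32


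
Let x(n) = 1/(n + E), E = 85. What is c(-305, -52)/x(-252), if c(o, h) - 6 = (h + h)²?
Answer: -1807274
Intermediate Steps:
c(o, h) = 6 + 4*h² (c(o, h) = 6 + (h + h)² = 6 + (2*h)² = 6 + 4*h²)
x(n) = 1/(85 + n) (x(n) = 1/(n + 85) = 1/(85 + n))
c(-305, -52)/x(-252) = (6 + 4*(-52)²)/(1/(85 - 252)) = (6 + 4*2704)/(1/(-167)) = (6 + 10816)/(-1/167) = 10822*(-167) = -1807274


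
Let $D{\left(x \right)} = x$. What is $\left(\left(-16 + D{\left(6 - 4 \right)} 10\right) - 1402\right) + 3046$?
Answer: $1648$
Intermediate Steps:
$\left(\left(-16 + D{\left(6 - 4 \right)} 10\right) - 1402\right) + 3046 = \left(\left(-16 + \left(6 - 4\right) 10\right) - 1402\right) + 3046 = \left(\left(-16 + 2 \cdot 10\right) - 1402\right) + 3046 = \left(\left(-16 + 20\right) - 1402\right) + 3046 = \left(4 - 1402\right) + 3046 = -1398 + 3046 = 1648$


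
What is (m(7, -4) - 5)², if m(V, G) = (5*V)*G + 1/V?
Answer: 1028196/49 ≈ 20984.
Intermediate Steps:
m(V, G) = 1/V + 5*G*V (m(V, G) = 5*G*V + 1/V = 1/V + 5*G*V)
(m(7, -4) - 5)² = ((1/7 + 5*(-4)*7) - 5)² = ((⅐ - 140) - 5)² = (-979/7 - 5)² = (-1014/7)² = 1028196/49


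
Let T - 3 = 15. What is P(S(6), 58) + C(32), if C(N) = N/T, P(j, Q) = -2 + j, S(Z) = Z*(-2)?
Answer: -110/9 ≈ -12.222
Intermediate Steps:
T = 18 (T = 3 + 15 = 18)
S(Z) = -2*Z
C(N) = N/18
P(S(6), 58) + C(32) = (-2 - 2*6) + (1/18)*32 = (-2 - 12) + 16/9 = -14 + 16/9 = -110/9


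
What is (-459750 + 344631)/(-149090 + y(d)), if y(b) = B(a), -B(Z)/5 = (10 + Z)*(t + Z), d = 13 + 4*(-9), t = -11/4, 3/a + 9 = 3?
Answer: 920952/1191485 ≈ 0.77294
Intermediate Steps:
a = -1/2 (a = 3/(-9 + 3) = 3/(-6) = 3*(-1/6) = -1/2 ≈ -0.50000)
t = -11/4 (t = -11*1/4 = -11/4 ≈ -2.7500)
d = -23 (d = 13 - 36 = -23)
B(Z) = -5*(10 + Z)*(-11/4 + Z)
y(b) = 1235/8 (y(b) = 275/2 - 5*(-1/2)**2 - 145/4*(-1/2) = 275/2 - 5*1/4 + 145/8 = 275/2 - 5/4 + 145/8 = 1235/8)
(-459750 + 344631)/(-149090 + y(d)) = (-459750 + 344631)/(-149090 + 1235/8) = -115119/(-1191485/8) = -115119*(-8/1191485) = 920952/1191485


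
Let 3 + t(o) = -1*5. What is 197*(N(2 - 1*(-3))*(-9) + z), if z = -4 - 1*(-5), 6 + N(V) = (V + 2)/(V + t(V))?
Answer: 14972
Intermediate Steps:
t(o) = -8 (t(o) = -3 - 1*5 = -3 - 5 = -8)
N(V) = -6 + (2 + V)/(-8 + V) (N(V) = -6 + (V + 2)/(V - 8) = -6 + (2 + V)/(-8 + V))
z = 1 (z = -4 + 5 = 1)
197*(N(2 - 1*(-3))*(-9) + z) = 197*((5*(10 - (2 - 1*(-3)))/(-8 + (2 - 1*(-3))))*(-9) + 1) = 197*((5*(10 - (2 + 3))/(-8 + (2 + 3)))*(-9) + 1) = 197*((5*(10 - 1*5)/(-8 + 5))*(-9) + 1) = 197*((5*(10 - 5)/(-3))*(-9) + 1) = 197*((5*(-⅓)*5)*(-9) + 1) = 197*(-25/3*(-9) + 1) = 197*(75 + 1) = 197*76 = 14972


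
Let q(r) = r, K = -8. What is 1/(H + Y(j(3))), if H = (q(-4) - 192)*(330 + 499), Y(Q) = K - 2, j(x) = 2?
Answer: -1/162494 ≈ -6.1541e-6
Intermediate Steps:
Y(Q) = -10 (Y(Q) = -8 - 2 = -10)
H = -162484 (H = (-4 - 192)*(330 + 499) = -196*829 = -162484)
1/(H + Y(j(3))) = 1/(-162484 - 10) = 1/(-162494) = -1/162494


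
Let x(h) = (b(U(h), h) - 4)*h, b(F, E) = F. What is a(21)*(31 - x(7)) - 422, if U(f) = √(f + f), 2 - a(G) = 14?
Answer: -1130 + 84*√14 ≈ -815.70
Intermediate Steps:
a(G) = -12 (a(G) = 2 - 1*14 = 2 - 14 = -12)
U(f) = √2*√f (U(f) = √(2*f) = √2*√f)
x(h) = h*(-4 + √2*√h) (x(h) = (√2*√h - 4)*h = (-4 + √2*√h)*h = h*(-4 + √2*√h))
a(21)*(31 - x(7)) - 422 = -12*(31 - 7*(-4 + √2*√7)) - 422 = -12*(31 - 7*(-4 + √14)) - 422 = -12*(31 - (-28 + 7*√14)) - 422 = -12*(31 + (28 - 7*√14)) - 422 = -12*(59 - 7*√14) - 422 = (-708 + 84*√14) - 422 = -1130 + 84*√14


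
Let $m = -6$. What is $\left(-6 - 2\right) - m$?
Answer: $-2$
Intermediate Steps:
$\left(-6 - 2\right) - m = \left(-6 - 2\right) - -6 = \left(-6 - 2\right) + 6 = -8 + 6 = -2$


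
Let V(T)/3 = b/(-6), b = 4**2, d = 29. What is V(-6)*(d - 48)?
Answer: 152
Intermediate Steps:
b = 16
V(T) = -8 (V(T) = 3*(16/(-6)) = 3*(16*(-1/6)) = 3*(-8/3) = -8)
V(-6)*(d - 48) = -8*(29 - 48) = -8*(-19) = 152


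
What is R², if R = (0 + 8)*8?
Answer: 4096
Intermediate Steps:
R = 64 (R = 8*8 = 64)
R² = 64² = 4096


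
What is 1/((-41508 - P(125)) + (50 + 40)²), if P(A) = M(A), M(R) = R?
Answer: -1/33533 ≈ -2.9821e-5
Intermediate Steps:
P(A) = A
1/((-41508 - P(125)) + (50 + 40)²) = 1/((-41508 - 1*125) + (50 + 40)²) = 1/((-41508 - 125) + 90²) = 1/(-41633 + 8100) = 1/(-33533) = -1/33533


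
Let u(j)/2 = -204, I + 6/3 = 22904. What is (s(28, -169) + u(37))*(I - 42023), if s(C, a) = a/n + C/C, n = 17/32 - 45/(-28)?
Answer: 4451540889/479 ≈ 9.2934e+6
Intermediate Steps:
I = 22902 (I = -2 + 22904 = 22902)
u(j) = -408 (u(j) = 2*(-204) = -408)
n = 479/224 (n = 17*(1/32) - 45*(-1/28) = 17/32 + 45/28 = 479/224 ≈ 2.1384)
s(C, a) = 1 + 224*a/479 (s(C, a) = a/(479/224) + C/C = a*(224/479) + 1 = 224*a/479 + 1 = 1 + 224*a/479)
(s(28, -169) + u(37))*(I - 42023) = ((1 + (224/479)*(-169)) - 408)*(22902 - 42023) = ((1 - 37856/479) - 408)*(-19121) = (-37377/479 - 408)*(-19121) = -232809/479*(-19121) = 4451540889/479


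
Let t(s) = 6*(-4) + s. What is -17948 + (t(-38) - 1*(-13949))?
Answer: -4061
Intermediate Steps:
t(s) = -24 + s
-17948 + (t(-38) - 1*(-13949)) = -17948 + ((-24 - 38) - 1*(-13949)) = -17948 + (-62 + 13949) = -17948 + 13887 = -4061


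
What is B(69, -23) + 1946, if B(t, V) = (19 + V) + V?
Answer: 1919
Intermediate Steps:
B(t, V) = 19 + 2*V
B(69, -23) + 1946 = (19 + 2*(-23)) + 1946 = (19 - 46) + 1946 = -27 + 1946 = 1919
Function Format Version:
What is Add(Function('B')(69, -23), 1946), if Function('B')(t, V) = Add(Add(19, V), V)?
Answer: 1919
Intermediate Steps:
Function('B')(t, V) = Add(19, Mul(2, V))
Add(Function('B')(69, -23), 1946) = Add(Add(19, Mul(2, -23)), 1946) = Add(Add(19, -46), 1946) = Add(-27, 1946) = 1919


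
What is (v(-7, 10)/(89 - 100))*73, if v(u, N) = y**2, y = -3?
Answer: -657/11 ≈ -59.727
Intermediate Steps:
v(u, N) = 9 (v(u, N) = (-3)**2 = 9)
(v(-7, 10)/(89 - 100))*73 = (9/(89 - 100))*73 = (9/(-11))*73 = -1/11*9*73 = -9/11*73 = -657/11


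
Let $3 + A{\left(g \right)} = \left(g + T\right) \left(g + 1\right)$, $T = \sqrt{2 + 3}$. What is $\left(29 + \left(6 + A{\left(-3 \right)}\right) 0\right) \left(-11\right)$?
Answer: $-319$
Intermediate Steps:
$T = \sqrt{5} \approx 2.2361$
$A{\left(g \right)} = -3 + \left(1 + g\right) \left(g + \sqrt{5}\right)$ ($A{\left(g \right)} = -3 + \left(g + \sqrt{5}\right) \left(g + 1\right) = -3 + \left(g + \sqrt{5}\right) \left(1 + g\right) = -3 + \left(1 + g\right) \left(g + \sqrt{5}\right)$)
$\left(29 + \left(6 + A{\left(-3 \right)}\right) 0\right) \left(-11\right) = \left(29 + \left(6 - \left(6 - 9 + 2 \sqrt{5}\right)\right) 0\right) \left(-11\right) = \left(29 + \left(6 - \left(-3 + 2 \sqrt{5}\right)\right) 0\right) \left(-11\right) = \left(29 + \left(6 + \left(3 - 2 \sqrt{5}\right)\right) 0\right) \left(-11\right) = \left(29 + \left(9 - 2 \sqrt{5}\right) 0\right) \left(-11\right) = \left(29 + 0\right) \left(-11\right) = 29 \left(-11\right) = -319$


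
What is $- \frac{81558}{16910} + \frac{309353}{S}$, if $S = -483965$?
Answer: $- \frac{894047534}{163676963} \approx -5.4623$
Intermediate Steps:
$- \frac{81558}{16910} + \frac{309353}{S} = - \frac{81558}{16910} + \frac{309353}{-483965} = \left(-81558\right) \frac{1}{16910} + 309353 \left(- \frac{1}{483965}\right) = - \frac{40779}{8455} - \frac{309353}{483965} = - \frac{894047534}{163676963}$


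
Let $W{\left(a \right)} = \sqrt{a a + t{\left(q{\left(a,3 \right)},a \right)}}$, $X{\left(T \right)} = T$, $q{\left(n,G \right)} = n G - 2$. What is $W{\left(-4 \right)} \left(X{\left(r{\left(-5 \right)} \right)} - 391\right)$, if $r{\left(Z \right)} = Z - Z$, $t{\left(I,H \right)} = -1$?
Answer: $- 391 \sqrt{15} \approx -1514.3$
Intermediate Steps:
$q{\left(n,G \right)} = -2 + G n$ ($q{\left(n,G \right)} = G n - 2 = -2 + G n$)
$r{\left(Z \right)} = 0$
$W{\left(a \right)} = \sqrt{-1 + a^{2}}$ ($W{\left(a \right)} = \sqrt{a a - 1} = \sqrt{a^{2} - 1} = \sqrt{-1 + a^{2}}$)
$W{\left(-4 \right)} \left(X{\left(r{\left(-5 \right)} \right)} - 391\right) = \sqrt{-1 + \left(-4\right)^{2}} \left(0 - 391\right) = \sqrt{-1 + 16} \left(-391\right) = \sqrt{15} \left(-391\right) = - 391 \sqrt{15}$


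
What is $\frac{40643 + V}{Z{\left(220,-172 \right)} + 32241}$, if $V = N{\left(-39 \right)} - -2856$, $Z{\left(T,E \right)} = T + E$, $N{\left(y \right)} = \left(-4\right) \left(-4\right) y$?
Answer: $\frac{42875}{32289} \approx 1.3279$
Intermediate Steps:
$N{\left(y \right)} = 16 y$
$Z{\left(T,E \right)} = E + T$
$V = 2232$ ($V = 16 \left(-39\right) - -2856 = -624 + 2856 = 2232$)
$\frac{40643 + V}{Z{\left(220,-172 \right)} + 32241} = \frac{40643 + 2232}{\left(-172 + 220\right) + 32241} = \frac{42875}{48 + 32241} = \frac{42875}{32289}$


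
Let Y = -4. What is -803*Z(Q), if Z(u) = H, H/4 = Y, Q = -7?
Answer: 12848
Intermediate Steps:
H = -16 (H = 4*(-4) = -16)
Z(u) = -16
-803*Z(Q) = -803*(-16) = 12848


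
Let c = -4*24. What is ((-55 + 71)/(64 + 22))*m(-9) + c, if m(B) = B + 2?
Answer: -4184/43 ≈ -97.302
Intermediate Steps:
m(B) = 2 + B
c = -96
((-55 + 71)/(64 + 22))*m(-9) + c = ((-55 + 71)/(64 + 22))*(2 - 9) - 96 = (16/86)*(-7) - 96 = (16*(1/86))*(-7) - 96 = (8/43)*(-7) - 96 = -56/43 - 96 = -4184/43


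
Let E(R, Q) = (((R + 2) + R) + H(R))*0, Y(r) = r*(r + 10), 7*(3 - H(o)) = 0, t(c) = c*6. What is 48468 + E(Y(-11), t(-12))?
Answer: 48468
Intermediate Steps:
t(c) = 6*c
H(o) = 3 (H(o) = 3 - 1/7*0 = 3 + 0 = 3)
Y(r) = r*(10 + r)
E(R, Q) = 0 (E(R, Q) = (((R + 2) + R) + 3)*0 = (((2 + R) + R) + 3)*0 = ((2 + 2*R) + 3)*0 = (5 + 2*R)*0 = 0)
48468 + E(Y(-11), t(-12)) = 48468 + 0 = 48468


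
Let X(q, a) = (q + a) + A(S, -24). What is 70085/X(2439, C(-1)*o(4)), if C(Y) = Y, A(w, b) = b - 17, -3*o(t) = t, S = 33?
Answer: 210255/7198 ≈ 29.210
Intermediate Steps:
o(t) = -t/3
A(w, b) = -17 + b
X(q, a) = -41 + a + q (X(q, a) = (q + a) + (-17 - 24) = (a + q) - 41 = -41 + a + q)
70085/X(2439, C(-1)*o(4)) = 70085/(-41 - (-1)*4/3 + 2439) = 70085/(-41 - 1*(-4/3) + 2439) = 70085/(-41 + 4/3 + 2439) = 70085/(7198/3) = 70085*(3/7198) = 210255/7198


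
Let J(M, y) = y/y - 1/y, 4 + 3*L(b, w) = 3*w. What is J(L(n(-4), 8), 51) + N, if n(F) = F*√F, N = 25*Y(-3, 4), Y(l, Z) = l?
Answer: -3775/51 ≈ -74.020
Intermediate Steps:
N = -75 (N = 25*(-3) = -75)
n(F) = F^(3/2)
L(b, w) = -4/3 + w (L(b, w) = -4/3 + (3*w)/3 = -4/3 + w)
J(M, y) = 1 - 1/y
J(L(n(-4), 8), 51) + N = (-1 + 51)/51 - 75 = (1/51)*50 - 75 = 50/51 - 75 = -3775/51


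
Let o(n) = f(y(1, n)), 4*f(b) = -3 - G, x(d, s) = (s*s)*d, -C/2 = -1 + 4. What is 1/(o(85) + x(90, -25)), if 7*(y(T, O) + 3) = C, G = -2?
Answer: 4/224999 ≈ 1.7778e-5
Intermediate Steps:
C = -6 (C = -2*(-1 + 4) = -2*3 = -6)
y(T, O) = -27/7 (y(T, O) = -3 + (1/7)*(-6) = -3 - 6/7 = -27/7)
x(d, s) = d*s**2 (x(d, s) = s**2*d = d*s**2)
f(b) = -1/4 (f(b) = (-3 - 1*(-2))/4 = (-3 + 2)/4 = (1/4)*(-1) = -1/4)
o(n) = -1/4
1/(o(85) + x(90, -25)) = 1/(-1/4 + 90*(-25)**2) = 1/(-1/4 + 90*625) = 1/(-1/4 + 56250) = 1/(224999/4) = 4/224999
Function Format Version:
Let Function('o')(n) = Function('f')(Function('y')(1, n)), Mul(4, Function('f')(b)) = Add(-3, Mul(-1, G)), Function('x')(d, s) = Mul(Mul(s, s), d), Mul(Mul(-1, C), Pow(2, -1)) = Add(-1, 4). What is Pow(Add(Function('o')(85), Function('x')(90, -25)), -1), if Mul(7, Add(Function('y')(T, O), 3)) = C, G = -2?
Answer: Rational(4, 224999) ≈ 1.7778e-5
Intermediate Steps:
C = -6 (C = Mul(-2, Add(-1, 4)) = Mul(-2, 3) = -6)
Function('y')(T, O) = Rational(-27, 7) (Function('y')(T, O) = Add(-3, Mul(Rational(1, 7), -6)) = Add(-3, Rational(-6, 7)) = Rational(-27, 7))
Function('x')(d, s) = Mul(d, Pow(s, 2)) (Function('x')(d, s) = Mul(Pow(s, 2), d) = Mul(d, Pow(s, 2)))
Function('f')(b) = Rational(-1, 4) (Function('f')(b) = Mul(Rational(1, 4), Add(-3, Mul(-1, -2))) = Mul(Rational(1, 4), Add(-3, 2)) = Mul(Rational(1, 4), -1) = Rational(-1, 4))
Function('o')(n) = Rational(-1, 4)
Pow(Add(Function('o')(85), Function('x')(90, -25)), -1) = Pow(Add(Rational(-1, 4), Mul(90, Pow(-25, 2))), -1) = Pow(Add(Rational(-1, 4), Mul(90, 625)), -1) = Pow(Add(Rational(-1, 4), 56250), -1) = Pow(Rational(224999, 4), -1) = Rational(4, 224999)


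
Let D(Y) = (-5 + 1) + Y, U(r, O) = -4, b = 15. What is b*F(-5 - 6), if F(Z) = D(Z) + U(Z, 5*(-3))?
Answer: -285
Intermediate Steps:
D(Y) = -4 + Y
F(Z) = -8 + Z (F(Z) = (-4 + Z) - 4 = -8 + Z)
b*F(-5 - 6) = 15*(-8 + (-5 - 6)) = 15*(-8 - 11) = 15*(-19) = -285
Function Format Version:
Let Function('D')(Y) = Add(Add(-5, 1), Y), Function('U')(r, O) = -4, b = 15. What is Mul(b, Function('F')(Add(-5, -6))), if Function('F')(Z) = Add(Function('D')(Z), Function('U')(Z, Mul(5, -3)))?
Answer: -285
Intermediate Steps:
Function('D')(Y) = Add(-4, Y)
Function('F')(Z) = Add(-8, Z) (Function('F')(Z) = Add(Add(-4, Z), -4) = Add(-8, Z))
Mul(b, Function('F')(Add(-5, -6))) = Mul(15, Add(-8, Add(-5, -6))) = Mul(15, Add(-8, -11)) = Mul(15, -19) = -285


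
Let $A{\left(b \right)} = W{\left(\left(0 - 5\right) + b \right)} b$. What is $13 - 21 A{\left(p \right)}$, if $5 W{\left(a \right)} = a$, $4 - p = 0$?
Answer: $\frac{149}{5} \approx 29.8$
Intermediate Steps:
$p = 4$ ($p = 4 - 0 = 4 + 0 = 4$)
$W{\left(a \right)} = \frac{a}{5}$
$A{\left(b \right)} = b \left(-1 + \frac{b}{5}\right)$ ($A{\left(b \right)} = \frac{\left(0 - 5\right) + b}{5} b = \frac{-5 + b}{5} b = \left(-1 + \frac{b}{5}\right) b = b \left(-1 + \frac{b}{5}\right)$)
$13 - 21 A{\left(p \right)} = 13 - 21 \cdot \frac{1}{5} \cdot 4 \left(-5 + 4\right) = 13 - 21 \cdot \frac{1}{5} \cdot 4 \left(-1\right) = 13 - - \frac{84}{5} = 13 + \frac{84}{5} = \frac{149}{5}$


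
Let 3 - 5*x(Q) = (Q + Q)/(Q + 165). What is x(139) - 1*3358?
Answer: -2551763/760 ≈ -3357.6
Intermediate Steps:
x(Q) = 3/5 - 2*Q/(5*(165 + Q)) (x(Q) = 3/5 - (Q + Q)/(5*(Q + 165)) = 3/5 - 2*Q/(5*(165 + Q)))
x(139) - 1*3358 = (495 + 139)/(5*(165 + 139)) - 1*3358 = (1/5)*634/304 - 3358 = (1/5)*(1/304)*634 - 3358 = 317/760 - 3358 = -2551763/760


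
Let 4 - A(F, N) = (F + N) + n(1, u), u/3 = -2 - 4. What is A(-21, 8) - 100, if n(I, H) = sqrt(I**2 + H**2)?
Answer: -83 - 5*sqrt(13) ≈ -101.03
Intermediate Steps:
u = -18 (u = 3*(-2 - 4) = 3*(-6) = -18)
n(I, H) = sqrt(H**2 + I**2)
A(F, N) = 4 - F - N - 5*sqrt(13) (A(F, N) = 4 - ((F + N) + sqrt((-18)**2 + 1**2)) = 4 - ((F + N) + sqrt(324 + 1)) = 4 - ((F + N) + sqrt(325)) = 4 - ((F + N) + 5*sqrt(13)) = 4 - (F + N + 5*sqrt(13)) = 4 + (-F - N - 5*sqrt(13)) = 4 - F - N - 5*sqrt(13))
A(-21, 8) - 100 = (4 - 1*(-21) - 1*8 - 5*sqrt(13)) - 100 = (4 + 21 - 8 - 5*sqrt(13)) - 100 = (17 - 5*sqrt(13)) - 100 = -83 - 5*sqrt(13)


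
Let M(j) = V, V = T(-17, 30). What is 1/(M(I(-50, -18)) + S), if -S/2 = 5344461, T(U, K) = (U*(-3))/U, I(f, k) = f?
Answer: -1/10688925 ≈ -9.3555e-8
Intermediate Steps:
T(U, K) = -3 (T(U, K) = (-3*U)/U = -3)
V = -3
M(j) = -3
S = -10688922 (S = -2*5344461 = -10688922)
1/(M(I(-50, -18)) + S) = 1/(-3 - 10688922) = 1/(-10688925) = -1/10688925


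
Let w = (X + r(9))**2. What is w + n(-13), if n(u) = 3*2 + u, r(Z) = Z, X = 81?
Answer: 8093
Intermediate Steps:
n(u) = 6 + u
w = 8100 (w = (81 + 9)**2 = 90**2 = 8100)
w + n(-13) = 8100 + (6 - 13) = 8100 - 7 = 8093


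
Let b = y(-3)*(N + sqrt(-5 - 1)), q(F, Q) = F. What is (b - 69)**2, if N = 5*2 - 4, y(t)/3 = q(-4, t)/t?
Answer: 1929 - 360*I*sqrt(6) ≈ 1929.0 - 881.82*I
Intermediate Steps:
y(t) = -12/t (y(t) = 3*(-4/t) = -12/t)
N = 6 (N = 10 - 4 = 6)
b = 24 + 4*I*sqrt(6) (b = (-12/(-3))*(6 + sqrt(-5 - 1)) = (-12*(-1/3))*(6 + sqrt(-6)) = 4*(6 + I*sqrt(6)) = 24 + 4*I*sqrt(6) ≈ 24.0 + 9.798*I)
(b - 69)**2 = ((24 + 4*I*sqrt(6)) - 69)**2 = (-45 + 4*I*sqrt(6))**2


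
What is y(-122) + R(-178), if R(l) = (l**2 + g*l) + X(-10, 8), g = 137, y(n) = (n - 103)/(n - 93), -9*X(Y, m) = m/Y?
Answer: 14123827/1935 ≈ 7299.1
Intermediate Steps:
X(Y, m) = -m/(9*Y)
y(n) = (-103 + n)/(-93 + n)
R(l) = 4/45 + l**2 + 137*l (R(l) = (l**2 + 137*l) - 1/9*8/(-10) = (l**2 + 137*l) - 1/9*8*(-1/10) = (l**2 + 137*l) + 4/45 = 4/45 + l**2 + 137*l)
y(-122) + R(-178) = (-103 - 122)/(-93 - 122) + (4/45 + (-178)**2 + 137*(-178)) = -225/(-215) + (4/45 + 31684 - 24386) = -1/215*(-225) + 328414/45 = 45/43 + 328414/45 = 14123827/1935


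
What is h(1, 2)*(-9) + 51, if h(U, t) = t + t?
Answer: 15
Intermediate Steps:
h(U, t) = 2*t
h(1, 2)*(-9) + 51 = (2*2)*(-9) + 51 = 4*(-9) + 51 = -36 + 51 = 15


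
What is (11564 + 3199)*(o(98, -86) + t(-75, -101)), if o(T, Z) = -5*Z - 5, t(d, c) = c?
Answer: 4783212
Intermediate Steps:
o(T, Z) = -5 - 5*Z
(11564 + 3199)*(o(98, -86) + t(-75, -101)) = (11564 + 3199)*((-5 - 5*(-86)) - 101) = 14763*((-5 + 430) - 101) = 14763*(425 - 101) = 14763*324 = 4783212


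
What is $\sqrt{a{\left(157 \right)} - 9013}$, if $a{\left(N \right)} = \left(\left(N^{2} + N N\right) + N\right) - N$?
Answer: $\sqrt{40285} \approx 200.71$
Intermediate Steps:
$a{\left(N \right)} = 2 N^{2}$ ($a{\left(N \right)} = \left(\left(N^{2} + N^{2}\right) + N\right) - N = \left(2 N^{2} + N\right) - N = \left(N + 2 N^{2}\right) - N = 2 N^{2}$)
$\sqrt{a{\left(157 \right)} - 9013} = \sqrt{2 \cdot 157^{2} - 9013} = \sqrt{2 \cdot 24649 - 9013} = \sqrt{49298 - 9013} = \sqrt{40285}$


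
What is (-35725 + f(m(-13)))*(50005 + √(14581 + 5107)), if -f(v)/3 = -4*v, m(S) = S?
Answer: -1794229405 - 71762*√4922 ≈ -1.7993e+9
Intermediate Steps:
f(v) = 12*v (f(v) = -(-12)*v = 12*v)
(-35725 + f(m(-13)))*(50005 + √(14581 + 5107)) = (-35725 + 12*(-13))*(50005 + √(14581 + 5107)) = (-35725 - 156)*(50005 + √19688) = -35881*(50005 + 2*√4922) = -1794229405 - 71762*√4922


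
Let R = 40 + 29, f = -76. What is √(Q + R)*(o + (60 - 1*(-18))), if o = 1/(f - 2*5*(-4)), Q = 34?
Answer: 2807*√103/36 ≈ 791.33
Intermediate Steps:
R = 69
o = -1/36 (o = 1/(-76 - 2*5*(-4)) = 1/(-76 - 10*(-4)) = 1/(-76 + 40) = 1/(-36) = -1/36 ≈ -0.027778)
√(Q + R)*(o + (60 - 1*(-18))) = √(34 + 69)*(-1/36 + (60 - 1*(-18))) = √103*(-1/36 + (60 + 18)) = √103*(-1/36 + 78) = √103*(2807/36) = 2807*√103/36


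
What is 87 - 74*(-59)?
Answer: 4453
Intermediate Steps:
87 - 74*(-59) = 87 + 4366 = 4453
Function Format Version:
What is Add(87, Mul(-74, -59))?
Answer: 4453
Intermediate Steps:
Add(87, Mul(-74, -59)) = Add(87, 4366) = 4453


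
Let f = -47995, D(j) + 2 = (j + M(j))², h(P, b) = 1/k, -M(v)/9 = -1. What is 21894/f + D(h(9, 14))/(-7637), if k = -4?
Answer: -2732529683/5864605040 ≈ -0.46594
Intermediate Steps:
M(v) = 9 (M(v) = -9*(-1) = 9)
h(P, b) = -¼ (h(P, b) = 1/(-4) = -¼)
D(j) = -2 + (9 + j)² (D(j) = -2 + (j + 9)² = -2 + (9 + j)²)
21894/f + D(h(9, 14))/(-7637) = 21894/(-47995) + (-2 + (9 - ¼)²)/(-7637) = 21894*(-1/47995) + (-2 + (35/4)²)*(-1/7637) = -21894/47995 + (-2 + 1225/16)*(-1/7637) = -21894/47995 + (1193/16)*(-1/7637) = -21894/47995 - 1193/122192 = -2732529683/5864605040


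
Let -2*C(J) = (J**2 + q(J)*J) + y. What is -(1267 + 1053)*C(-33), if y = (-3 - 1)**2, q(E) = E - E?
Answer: 1281800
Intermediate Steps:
q(E) = 0
y = 16 (y = (-4)**2 = 16)
C(J) = -8 - J**2/2 (C(J) = -((J**2 + 0*J) + 16)/2 = -((J**2 + 0) + 16)/2 = -(J**2 + 16)/2 = -(16 + J**2)/2 = -8 - J**2/2)
-(1267 + 1053)*C(-33) = -(1267 + 1053)*(-8 - 1/2*(-33)**2) = -2320*(-8 - 1/2*1089) = -2320*(-8 - 1089/2) = -2320*(-1105)/2 = -1*(-1281800) = 1281800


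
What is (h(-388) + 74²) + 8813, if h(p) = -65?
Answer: 14224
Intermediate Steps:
(h(-388) + 74²) + 8813 = (-65 + 74²) + 8813 = (-65 + 5476) + 8813 = 5411 + 8813 = 14224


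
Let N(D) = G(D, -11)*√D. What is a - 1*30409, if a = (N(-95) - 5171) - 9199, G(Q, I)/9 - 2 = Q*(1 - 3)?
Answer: -44779 + 1728*I*√95 ≈ -44779.0 + 16842.0*I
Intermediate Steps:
G(Q, I) = 18 - 18*Q (G(Q, I) = 18 + 9*(Q*(1 - 3)) = 18 + 9*(Q*(-2)) = 18 + 9*(-2*Q) = 18 - 18*Q)
N(D) = √D*(18 - 18*D) (N(D) = (18 - 18*D)*√D = √D*(18 - 18*D))
a = -14370 + 1728*I*√95 (a = (18*√(-95)*(1 - 1*(-95)) - 5171) - 9199 = (18*(I*√95)*(1 + 95) - 5171) - 9199 = (18*(I*√95)*96 - 5171) - 9199 = (1728*I*√95 - 5171) - 9199 = (-5171 + 1728*I*√95) - 9199 = -14370 + 1728*I*√95 ≈ -14370.0 + 16842.0*I)
a - 1*30409 = (-14370 + 1728*I*√95) - 1*30409 = (-14370 + 1728*I*√95) - 30409 = -44779 + 1728*I*√95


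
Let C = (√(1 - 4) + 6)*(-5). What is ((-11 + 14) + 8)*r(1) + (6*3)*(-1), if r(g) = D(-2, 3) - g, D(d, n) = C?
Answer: -359 - 55*I*√3 ≈ -359.0 - 95.263*I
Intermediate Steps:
C = -30 - 5*I*√3 (C = (√(-3) + 6)*(-5) = (I*√3 + 6)*(-5) = (6 + I*√3)*(-5) = -30 - 5*I*√3 ≈ -30.0 - 8.6602*I)
D(d, n) = -30 - 5*I*√3
r(g) = -30 - g - 5*I*√3 (r(g) = (-30 - 5*I*√3) - g = -30 - g - 5*I*√3)
((-11 + 14) + 8)*r(1) + (6*3)*(-1) = ((-11 + 14) + 8)*(-30 - 1*1 - 5*I*√3) + (6*3)*(-1) = (3 + 8)*(-30 - 1 - 5*I*√3) + 18*(-1) = 11*(-31 - 5*I*√3) - 18 = (-341 - 55*I*√3) - 18 = -359 - 55*I*√3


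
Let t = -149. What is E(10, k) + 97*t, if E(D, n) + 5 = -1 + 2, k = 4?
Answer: -14457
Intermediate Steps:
E(D, n) = -4 (E(D, n) = -5 + (-1 + 2) = -5 + 1 = -4)
E(10, k) + 97*t = -4 + 97*(-149) = -4 - 14453 = -14457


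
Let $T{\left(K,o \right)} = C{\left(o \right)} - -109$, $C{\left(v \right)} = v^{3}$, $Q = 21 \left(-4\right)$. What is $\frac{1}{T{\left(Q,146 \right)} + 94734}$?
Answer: $\frac{1}{3206979} \approx 3.1182 \cdot 10^{-7}$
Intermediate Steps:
$Q = -84$
$T{\left(K,o \right)} = 109 + o^{3}$ ($T{\left(K,o \right)} = o^{3} - -109 = o^{3} + 109 = 109 + o^{3}$)
$\frac{1}{T{\left(Q,146 \right)} + 94734} = \frac{1}{\left(109 + 146^{3}\right) + 94734} = \frac{1}{\left(109 + 3112136\right) + 94734} = \frac{1}{3112245 + 94734} = \frac{1}{3206979}$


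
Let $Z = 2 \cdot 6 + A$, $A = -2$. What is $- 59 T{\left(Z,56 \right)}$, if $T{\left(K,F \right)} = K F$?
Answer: $-33040$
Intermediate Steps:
$Z = 10$ ($Z = 2 \cdot 6 - 2 = 12 - 2 = 10$)
$T{\left(K,F \right)} = F K$
$- 59 T{\left(Z,56 \right)} = - 59 \cdot 56 \cdot 10 = \left(-59\right) 560 = -33040$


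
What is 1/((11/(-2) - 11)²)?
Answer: 4/1089 ≈ 0.0036731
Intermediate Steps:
1/((11/(-2) - 11)²) = 1/((11*(-½) - 11)²) = 1/((-11/2 - 11)²) = 1/((-33/2)²) = 1/(1089/4) = 4/1089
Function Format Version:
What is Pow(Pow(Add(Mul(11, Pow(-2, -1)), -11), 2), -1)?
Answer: Rational(4, 1089) ≈ 0.0036731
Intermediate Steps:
Pow(Pow(Add(Mul(11, Pow(-2, -1)), -11), 2), -1) = Pow(Pow(Add(Mul(11, Rational(-1, 2)), -11), 2), -1) = Pow(Pow(Add(Rational(-11, 2), -11), 2), -1) = Pow(Pow(Rational(-33, 2), 2), -1) = Pow(Rational(1089, 4), -1) = Rational(4, 1089)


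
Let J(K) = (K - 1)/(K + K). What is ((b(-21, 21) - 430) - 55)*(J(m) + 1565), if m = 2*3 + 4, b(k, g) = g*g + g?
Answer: -720107/20 ≈ -36005.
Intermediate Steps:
b(k, g) = g + g**2 (b(k, g) = g**2 + g = g + g**2)
m = 10 (m = 6 + 4 = 10)
J(K) = (-1 + K)/(2*K) (J(K) = (-1 + K)/((2*K)) = (-1 + K)*(1/(2*K)) = (-1 + K)/(2*K))
((b(-21, 21) - 430) - 55)*(J(m) + 1565) = ((21*(1 + 21) - 430) - 55)*((1/2)*(-1 + 10)/10 + 1565) = ((21*22 - 430) - 55)*((1/2)*(1/10)*9 + 1565) = ((462 - 430) - 55)*(9/20 + 1565) = (32 - 55)*(31309/20) = -23*31309/20 = -720107/20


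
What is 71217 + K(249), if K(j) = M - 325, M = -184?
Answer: 70708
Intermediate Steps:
K(j) = -509 (K(j) = -184 - 325 = -509)
71217 + K(249) = 71217 - 509 = 70708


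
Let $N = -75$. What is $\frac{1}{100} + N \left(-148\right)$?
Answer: $\frac{1110001}{100} \approx 11100.0$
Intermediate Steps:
$\frac{1}{100} + N \left(-148\right) = \frac{1}{100} - -11100 = \frac{1}{100} + 11100 = \frac{1110001}{100}$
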